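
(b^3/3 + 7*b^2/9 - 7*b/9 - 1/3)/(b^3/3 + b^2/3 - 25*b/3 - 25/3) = (b^3 + 7*b^2/3 - 7*b/3 - 1)/(b^3 + b^2 - 25*b - 25)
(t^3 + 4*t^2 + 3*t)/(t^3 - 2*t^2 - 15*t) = (t + 1)/(t - 5)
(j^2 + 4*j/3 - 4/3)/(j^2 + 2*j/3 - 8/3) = (3*j - 2)/(3*j - 4)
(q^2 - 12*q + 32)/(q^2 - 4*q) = (q - 8)/q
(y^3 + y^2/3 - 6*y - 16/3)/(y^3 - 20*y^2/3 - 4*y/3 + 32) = (y + 1)/(y - 6)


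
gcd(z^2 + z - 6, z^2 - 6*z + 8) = z - 2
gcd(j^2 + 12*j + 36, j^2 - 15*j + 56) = 1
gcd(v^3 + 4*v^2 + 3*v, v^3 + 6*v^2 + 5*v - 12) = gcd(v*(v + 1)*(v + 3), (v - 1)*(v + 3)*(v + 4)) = v + 3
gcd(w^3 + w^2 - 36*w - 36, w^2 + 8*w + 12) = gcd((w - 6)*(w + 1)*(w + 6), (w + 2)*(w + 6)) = w + 6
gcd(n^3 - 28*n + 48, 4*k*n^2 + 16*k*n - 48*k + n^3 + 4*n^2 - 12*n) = n^2 + 4*n - 12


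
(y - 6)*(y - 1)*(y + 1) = y^3 - 6*y^2 - y + 6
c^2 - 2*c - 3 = (c - 3)*(c + 1)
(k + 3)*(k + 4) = k^2 + 7*k + 12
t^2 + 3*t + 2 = (t + 1)*(t + 2)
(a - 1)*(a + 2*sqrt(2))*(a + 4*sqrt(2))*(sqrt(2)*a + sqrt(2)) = sqrt(2)*a^4 + 12*a^3 + 15*sqrt(2)*a^2 - 12*a - 16*sqrt(2)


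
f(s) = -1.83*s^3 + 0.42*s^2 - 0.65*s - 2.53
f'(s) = -5.49*s^2 + 0.84*s - 0.65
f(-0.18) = -2.39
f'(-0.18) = -0.98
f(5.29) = -265.12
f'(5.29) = -149.84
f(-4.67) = 196.05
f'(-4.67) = -124.30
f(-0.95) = 0.04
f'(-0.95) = -6.40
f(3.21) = -60.82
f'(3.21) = -54.52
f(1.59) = -9.86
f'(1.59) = -13.19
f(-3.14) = 60.31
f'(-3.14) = -57.42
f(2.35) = -25.49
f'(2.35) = -28.99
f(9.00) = -1308.43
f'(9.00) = -437.78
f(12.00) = -3112.09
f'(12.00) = -781.13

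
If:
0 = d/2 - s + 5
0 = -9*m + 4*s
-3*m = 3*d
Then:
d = -20/11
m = 20/11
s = 45/11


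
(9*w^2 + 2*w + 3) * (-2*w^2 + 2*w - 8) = -18*w^4 + 14*w^3 - 74*w^2 - 10*w - 24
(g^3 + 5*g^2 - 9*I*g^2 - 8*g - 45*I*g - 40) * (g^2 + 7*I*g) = g^5 + 5*g^4 - 2*I*g^4 + 55*g^3 - 10*I*g^3 + 275*g^2 - 56*I*g^2 - 280*I*g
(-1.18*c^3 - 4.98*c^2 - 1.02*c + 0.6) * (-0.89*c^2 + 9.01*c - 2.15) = 1.0502*c^5 - 6.1996*c^4 - 41.425*c^3 + 0.9828*c^2 + 7.599*c - 1.29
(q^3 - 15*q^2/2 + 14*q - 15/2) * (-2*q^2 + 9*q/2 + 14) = -2*q^5 + 39*q^4/2 - 191*q^3/4 - 27*q^2 + 649*q/4 - 105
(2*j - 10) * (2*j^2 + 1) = 4*j^3 - 20*j^2 + 2*j - 10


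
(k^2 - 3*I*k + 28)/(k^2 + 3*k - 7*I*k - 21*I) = (k + 4*I)/(k + 3)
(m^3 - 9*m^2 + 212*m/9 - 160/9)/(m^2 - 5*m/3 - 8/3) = (3*m^2 - 19*m + 20)/(3*(m + 1))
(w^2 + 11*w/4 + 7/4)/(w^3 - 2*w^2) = (4*w^2 + 11*w + 7)/(4*w^2*(w - 2))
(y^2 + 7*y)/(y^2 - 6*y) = (y + 7)/(y - 6)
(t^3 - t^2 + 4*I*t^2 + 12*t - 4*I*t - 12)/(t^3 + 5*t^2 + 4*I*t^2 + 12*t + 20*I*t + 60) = (t - 1)/(t + 5)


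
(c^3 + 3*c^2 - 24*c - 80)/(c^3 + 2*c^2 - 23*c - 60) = (c + 4)/(c + 3)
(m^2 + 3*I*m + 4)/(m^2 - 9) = (m^2 + 3*I*m + 4)/(m^2 - 9)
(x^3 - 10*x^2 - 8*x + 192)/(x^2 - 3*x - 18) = (x^2 - 4*x - 32)/(x + 3)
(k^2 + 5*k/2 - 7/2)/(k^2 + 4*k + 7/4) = 2*(k - 1)/(2*k + 1)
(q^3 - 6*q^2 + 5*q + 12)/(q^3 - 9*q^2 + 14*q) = (q^3 - 6*q^2 + 5*q + 12)/(q*(q^2 - 9*q + 14))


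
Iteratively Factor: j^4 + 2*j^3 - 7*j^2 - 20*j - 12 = (j + 2)*(j^3 - 7*j - 6) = (j + 2)^2*(j^2 - 2*j - 3) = (j - 3)*(j + 2)^2*(j + 1)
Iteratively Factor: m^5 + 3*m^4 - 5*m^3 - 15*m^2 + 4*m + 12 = (m + 1)*(m^4 + 2*m^3 - 7*m^2 - 8*m + 12) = (m - 2)*(m + 1)*(m^3 + 4*m^2 + m - 6) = (m - 2)*(m - 1)*(m + 1)*(m^2 + 5*m + 6) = (m - 2)*(m - 1)*(m + 1)*(m + 3)*(m + 2)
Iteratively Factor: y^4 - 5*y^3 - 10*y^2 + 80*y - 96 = (y - 4)*(y^3 - y^2 - 14*y + 24) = (y - 4)*(y - 3)*(y^2 + 2*y - 8) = (y - 4)*(y - 3)*(y + 4)*(y - 2)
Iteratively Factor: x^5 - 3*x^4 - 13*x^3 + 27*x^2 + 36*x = (x - 4)*(x^4 + x^3 - 9*x^2 - 9*x) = (x - 4)*(x - 3)*(x^3 + 4*x^2 + 3*x) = x*(x - 4)*(x - 3)*(x^2 + 4*x + 3) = x*(x - 4)*(x - 3)*(x + 3)*(x + 1)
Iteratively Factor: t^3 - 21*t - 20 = (t + 4)*(t^2 - 4*t - 5) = (t - 5)*(t + 4)*(t + 1)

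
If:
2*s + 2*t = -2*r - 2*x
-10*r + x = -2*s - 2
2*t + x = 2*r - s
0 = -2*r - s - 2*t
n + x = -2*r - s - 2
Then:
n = -20/11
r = 1/11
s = -8/11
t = 3/11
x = 4/11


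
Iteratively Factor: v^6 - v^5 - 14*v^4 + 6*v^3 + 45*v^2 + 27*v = (v - 3)*(v^5 + 2*v^4 - 8*v^3 - 18*v^2 - 9*v) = (v - 3)*(v + 3)*(v^4 - v^3 - 5*v^2 - 3*v) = (v - 3)^2*(v + 3)*(v^3 + 2*v^2 + v) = (v - 3)^2*(v + 1)*(v + 3)*(v^2 + v) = v*(v - 3)^2*(v + 1)*(v + 3)*(v + 1)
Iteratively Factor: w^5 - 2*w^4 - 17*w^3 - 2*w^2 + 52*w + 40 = (w - 2)*(w^4 - 17*w^2 - 36*w - 20) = (w - 2)*(w + 2)*(w^3 - 2*w^2 - 13*w - 10) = (w - 2)*(w + 2)^2*(w^2 - 4*w - 5) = (w - 2)*(w + 1)*(w + 2)^2*(w - 5)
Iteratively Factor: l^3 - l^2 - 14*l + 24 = (l + 4)*(l^2 - 5*l + 6) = (l - 3)*(l + 4)*(l - 2)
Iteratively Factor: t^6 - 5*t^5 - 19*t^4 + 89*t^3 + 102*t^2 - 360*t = (t + 3)*(t^5 - 8*t^4 + 5*t^3 + 74*t^2 - 120*t) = t*(t + 3)*(t^4 - 8*t^3 + 5*t^2 + 74*t - 120) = t*(t - 4)*(t + 3)*(t^3 - 4*t^2 - 11*t + 30) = t*(t - 4)*(t - 2)*(t + 3)*(t^2 - 2*t - 15) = t*(t - 4)*(t - 2)*(t + 3)^2*(t - 5)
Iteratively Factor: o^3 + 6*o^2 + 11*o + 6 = (o + 3)*(o^2 + 3*o + 2) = (o + 1)*(o + 3)*(o + 2)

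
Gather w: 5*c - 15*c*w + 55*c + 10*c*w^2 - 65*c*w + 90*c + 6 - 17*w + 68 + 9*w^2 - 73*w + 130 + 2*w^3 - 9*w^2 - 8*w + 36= 10*c*w^2 + 150*c + 2*w^3 + w*(-80*c - 98) + 240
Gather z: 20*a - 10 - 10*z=20*a - 10*z - 10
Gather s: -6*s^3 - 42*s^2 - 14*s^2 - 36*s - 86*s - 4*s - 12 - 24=-6*s^3 - 56*s^2 - 126*s - 36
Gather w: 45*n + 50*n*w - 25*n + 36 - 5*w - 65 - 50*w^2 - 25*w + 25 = 20*n - 50*w^2 + w*(50*n - 30) - 4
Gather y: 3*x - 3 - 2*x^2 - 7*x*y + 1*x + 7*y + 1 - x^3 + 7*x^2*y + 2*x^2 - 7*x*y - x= -x^3 + 3*x + y*(7*x^2 - 14*x + 7) - 2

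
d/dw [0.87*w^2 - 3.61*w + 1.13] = 1.74*w - 3.61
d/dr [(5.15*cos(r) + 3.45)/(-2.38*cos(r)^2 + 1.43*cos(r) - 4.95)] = (-12.257*cos(r)^2 - 16.422*cos(r) + 30.426)*sin(r)/(5.6644*cos(r)^4 - 6.8068*cos(r)^3 + 25.6069*cos(r)^2 - 14.157*cos(r) + 24.5025)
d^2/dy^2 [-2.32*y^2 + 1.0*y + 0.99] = -4.64000000000000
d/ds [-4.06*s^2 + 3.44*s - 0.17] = 3.44 - 8.12*s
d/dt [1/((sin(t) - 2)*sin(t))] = 2*(1 - sin(t))*cos(t)/((sin(t) - 2)^2*sin(t)^2)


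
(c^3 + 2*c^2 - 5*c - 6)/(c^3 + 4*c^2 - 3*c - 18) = (c + 1)/(c + 3)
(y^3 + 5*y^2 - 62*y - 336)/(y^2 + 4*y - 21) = (y^2 - 2*y - 48)/(y - 3)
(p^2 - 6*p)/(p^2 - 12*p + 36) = p/(p - 6)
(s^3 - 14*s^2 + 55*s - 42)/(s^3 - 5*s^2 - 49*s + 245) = (s^2 - 7*s + 6)/(s^2 + 2*s - 35)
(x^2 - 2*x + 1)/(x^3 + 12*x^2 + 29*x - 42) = (x - 1)/(x^2 + 13*x + 42)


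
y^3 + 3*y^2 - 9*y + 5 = (y - 1)^2*(y + 5)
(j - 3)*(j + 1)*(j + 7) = j^3 + 5*j^2 - 17*j - 21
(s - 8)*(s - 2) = s^2 - 10*s + 16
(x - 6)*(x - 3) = x^2 - 9*x + 18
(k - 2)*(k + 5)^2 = k^3 + 8*k^2 + 5*k - 50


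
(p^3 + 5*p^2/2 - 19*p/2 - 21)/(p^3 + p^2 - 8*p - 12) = (p + 7/2)/(p + 2)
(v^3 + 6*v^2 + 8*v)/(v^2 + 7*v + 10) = v*(v + 4)/(v + 5)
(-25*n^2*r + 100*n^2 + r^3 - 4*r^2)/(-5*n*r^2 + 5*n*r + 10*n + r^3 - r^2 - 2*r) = (5*n*r - 20*n + r^2 - 4*r)/(r^2 - r - 2)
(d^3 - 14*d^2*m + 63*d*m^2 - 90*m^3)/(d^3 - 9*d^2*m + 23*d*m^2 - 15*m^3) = (d - 6*m)/(d - m)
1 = 1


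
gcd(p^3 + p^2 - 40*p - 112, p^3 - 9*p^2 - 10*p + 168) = p^2 - 3*p - 28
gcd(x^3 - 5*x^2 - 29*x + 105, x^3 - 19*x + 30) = x^2 + 2*x - 15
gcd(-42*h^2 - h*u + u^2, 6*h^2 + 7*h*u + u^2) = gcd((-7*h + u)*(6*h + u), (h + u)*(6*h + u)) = 6*h + u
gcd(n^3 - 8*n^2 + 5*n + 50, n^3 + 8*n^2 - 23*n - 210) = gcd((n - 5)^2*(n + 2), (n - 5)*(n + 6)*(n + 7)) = n - 5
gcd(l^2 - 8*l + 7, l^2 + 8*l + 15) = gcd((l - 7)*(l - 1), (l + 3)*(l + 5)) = 1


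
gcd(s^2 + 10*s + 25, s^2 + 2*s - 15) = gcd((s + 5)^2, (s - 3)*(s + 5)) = s + 5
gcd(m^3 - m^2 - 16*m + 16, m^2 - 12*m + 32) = m - 4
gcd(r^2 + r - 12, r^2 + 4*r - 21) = r - 3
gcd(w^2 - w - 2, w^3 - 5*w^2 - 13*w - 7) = w + 1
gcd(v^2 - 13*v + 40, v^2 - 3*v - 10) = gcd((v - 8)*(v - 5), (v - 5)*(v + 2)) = v - 5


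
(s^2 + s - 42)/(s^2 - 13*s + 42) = (s + 7)/(s - 7)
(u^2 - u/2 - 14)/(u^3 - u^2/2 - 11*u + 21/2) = (u - 4)/(u^2 - 4*u + 3)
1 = 1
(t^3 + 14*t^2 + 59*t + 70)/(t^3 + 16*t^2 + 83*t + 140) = (t + 2)/(t + 4)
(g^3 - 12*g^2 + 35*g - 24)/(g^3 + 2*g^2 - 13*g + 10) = (g^2 - 11*g + 24)/(g^2 + 3*g - 10)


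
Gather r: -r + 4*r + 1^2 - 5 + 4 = 3*r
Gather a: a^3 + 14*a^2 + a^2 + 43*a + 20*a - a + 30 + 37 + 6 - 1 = a^3 + 15*a^2 + 62*a + 72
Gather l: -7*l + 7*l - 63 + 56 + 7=0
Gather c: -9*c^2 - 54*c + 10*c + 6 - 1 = -9*c^2 - 44*c + 5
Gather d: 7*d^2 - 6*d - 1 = 7*d^2 - 6*d - 1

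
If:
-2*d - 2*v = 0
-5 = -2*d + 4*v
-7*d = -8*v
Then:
No Solution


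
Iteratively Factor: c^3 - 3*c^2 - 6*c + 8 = (c - 1)*(c^2 - 2*c - 8) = (c - 1)*(c + 2)*(c - 4)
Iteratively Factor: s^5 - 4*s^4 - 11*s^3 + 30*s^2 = (s - 2)*(s^4 - 2*s^3 - 15*s^2) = s*(s - 2)*(s^3 - 2*s^2 - 15*s) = s*(s - 5)*(s - 2)*(s^2 + 3*s) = s*(s - 5)*(s - 2)*(s + 3)*(s)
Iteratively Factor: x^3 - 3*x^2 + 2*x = (x - 2)*(x^2 - x) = x*(x - 2)*(x - 1)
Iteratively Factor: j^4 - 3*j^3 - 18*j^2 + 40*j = (j - 2)*(j^3 - j^2 - 20*j) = j*(j - 2)*(j^2 - j - 20) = j*(j - 5)*(j - 2)*(j + 4)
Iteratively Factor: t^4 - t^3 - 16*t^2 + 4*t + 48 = (t - 4)*(t^3 + 3*t^2 - 4*t - 12) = (t - 4)*(t + 3)*(t^2 - 4) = (t - 4)*(t - 2)*(t + 3)*(t + 2)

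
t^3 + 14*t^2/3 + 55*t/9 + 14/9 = (t + 1/3)*(t + 2)*(t + 7/3)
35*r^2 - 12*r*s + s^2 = (-7*r + s)*(-5*r + s)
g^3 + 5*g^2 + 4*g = g*(g + 1)*(g + 4)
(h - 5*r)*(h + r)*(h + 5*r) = h^3 + h^2*r - 25*h*r^2 - 25*r^3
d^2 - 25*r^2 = (d - 5*r)*(d + 5*r)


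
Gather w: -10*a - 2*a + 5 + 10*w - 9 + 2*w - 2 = -12*a + 12*w - 6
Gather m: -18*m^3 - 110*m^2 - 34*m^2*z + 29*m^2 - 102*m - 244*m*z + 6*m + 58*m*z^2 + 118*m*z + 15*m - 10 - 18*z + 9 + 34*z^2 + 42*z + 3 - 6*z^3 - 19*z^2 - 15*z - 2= -18*m^3 + m^2*(-34*z - 81) + m*(58*z^2 - 126*z - 81) - 6*z^3 + 15*z^2 + 9*z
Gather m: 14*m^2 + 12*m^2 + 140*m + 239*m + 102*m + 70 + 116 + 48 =26*m^2 + 481*m + 234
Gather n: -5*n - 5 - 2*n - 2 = -7*n - 7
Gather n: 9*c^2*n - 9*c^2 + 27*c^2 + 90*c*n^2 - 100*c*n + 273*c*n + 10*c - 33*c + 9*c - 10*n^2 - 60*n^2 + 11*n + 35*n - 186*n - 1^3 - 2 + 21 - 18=18*c^2 - 14*c + n^2*(90*c - 70) + n*(9*c^2 + 173*c - 140)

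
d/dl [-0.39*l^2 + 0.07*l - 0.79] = 0.07 - 0.78*l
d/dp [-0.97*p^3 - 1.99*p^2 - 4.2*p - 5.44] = -2.91*p^2 - 3.98*p - 4.2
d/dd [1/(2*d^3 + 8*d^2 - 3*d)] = (-6*d^2 - 16*d + 3)/(d^2*(2*d^2 + 8*d - 3)^2)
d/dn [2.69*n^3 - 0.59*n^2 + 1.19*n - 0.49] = 8.07*n^2 - 1.18*n + 1.19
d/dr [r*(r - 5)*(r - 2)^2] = 4*r^3 - 27*r^2 + 48*r - 20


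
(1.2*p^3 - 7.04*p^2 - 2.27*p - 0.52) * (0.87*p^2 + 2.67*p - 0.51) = 1.044*p^5 - 2.9208*p^4 - 21.3837*p^3 - 2.9229*p^2 - 0.2307*p + 0.2652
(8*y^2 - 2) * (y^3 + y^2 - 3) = 8*y^5 + 8*y^4 - 2*y^3 - 26*y^2 + 6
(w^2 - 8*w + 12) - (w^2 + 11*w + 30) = -19*w - 18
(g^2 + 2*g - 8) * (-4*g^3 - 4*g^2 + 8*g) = -4*g^5 - 12*g^4 + 32*g^3 + 48*g^2 - 64*g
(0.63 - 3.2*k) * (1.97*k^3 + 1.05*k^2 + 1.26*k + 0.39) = -6.304*k^4 - 2.1189*k^3 - 3.3705*k^2 - 0.4542*k + 0.2457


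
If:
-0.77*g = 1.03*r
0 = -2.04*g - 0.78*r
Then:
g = 0.00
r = 0.00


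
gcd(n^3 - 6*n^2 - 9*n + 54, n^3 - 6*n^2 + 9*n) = n - 3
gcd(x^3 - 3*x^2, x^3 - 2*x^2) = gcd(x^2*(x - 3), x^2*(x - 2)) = x^2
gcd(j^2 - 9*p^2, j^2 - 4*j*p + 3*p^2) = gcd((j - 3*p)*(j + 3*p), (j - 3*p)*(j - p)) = -j + 3*p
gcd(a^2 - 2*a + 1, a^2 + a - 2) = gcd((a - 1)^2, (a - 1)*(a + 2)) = a - 1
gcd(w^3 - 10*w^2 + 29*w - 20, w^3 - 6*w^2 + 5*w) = w^2 - 6*w + 5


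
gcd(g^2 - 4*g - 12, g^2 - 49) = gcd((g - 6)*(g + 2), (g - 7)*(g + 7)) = 1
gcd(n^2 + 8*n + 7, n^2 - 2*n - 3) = n + 1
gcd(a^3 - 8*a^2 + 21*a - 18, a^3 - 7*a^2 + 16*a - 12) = a^2 - 5*a + 6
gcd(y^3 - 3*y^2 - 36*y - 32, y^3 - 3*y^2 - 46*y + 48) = y - 8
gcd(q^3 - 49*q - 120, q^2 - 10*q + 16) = q - 8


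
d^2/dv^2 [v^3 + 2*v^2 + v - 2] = 6*v + 4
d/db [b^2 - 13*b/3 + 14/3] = 2*b - 13/3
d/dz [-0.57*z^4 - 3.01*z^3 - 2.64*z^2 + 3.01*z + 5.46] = -2.28*z^3 - 9.03*z^2 - 5.28*z + 3.01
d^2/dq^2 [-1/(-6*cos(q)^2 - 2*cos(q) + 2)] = (-36*sin(q)^4 + 31*sin(q)^2 + 41*cos(q)/4 - 9*cos(3*q)/4 + 13)/(2*(-3*sin(q)^2 + cos(q) + 2)^3)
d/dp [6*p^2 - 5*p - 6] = 12*p - 5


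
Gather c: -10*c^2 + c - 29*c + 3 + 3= -10*c^2 - 28*c + 6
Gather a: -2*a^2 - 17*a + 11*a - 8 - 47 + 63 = -2*a^2 - 6*a + 8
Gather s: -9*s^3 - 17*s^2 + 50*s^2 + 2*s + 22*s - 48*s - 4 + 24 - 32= -9*s^3 + 33*s^2 - 24*s - 12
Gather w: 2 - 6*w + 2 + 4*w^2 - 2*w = 4*w^2 - 8*w + 4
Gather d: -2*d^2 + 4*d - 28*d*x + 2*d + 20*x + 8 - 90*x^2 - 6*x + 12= -2*d^2 + d*(6 - 28*x) - 90*x^2 + 14*x + 20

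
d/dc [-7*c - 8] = -7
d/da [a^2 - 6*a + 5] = 2*a - 6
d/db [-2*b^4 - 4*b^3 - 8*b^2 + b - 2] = -8*b^3 - 12*b^2 - 16*b + 1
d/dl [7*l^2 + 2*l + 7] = 14*l + 2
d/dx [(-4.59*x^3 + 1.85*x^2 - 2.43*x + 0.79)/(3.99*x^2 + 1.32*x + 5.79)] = (-18.3141*x^4 - 12.1176*x^3 - 67.5906*x^2 + 15.1188*x - 15.1125)/(15.9201*x^4 + 10.5336*x^3 + 47.9466*x^2 + 15.2856*x + 33.5241)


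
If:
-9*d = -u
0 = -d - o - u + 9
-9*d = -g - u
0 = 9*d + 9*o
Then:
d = 1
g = 0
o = -1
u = 9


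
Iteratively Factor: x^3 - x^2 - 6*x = (x)*(x^2 - x - 6) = x*(x - 3)*(x + 2)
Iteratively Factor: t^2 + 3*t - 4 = (t + 4)*(t - 1)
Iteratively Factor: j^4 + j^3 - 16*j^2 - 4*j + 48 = (j + 4)*(j^3 - 3*j^2 - 4*j + 12) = (j - 2)*(j + 4)*(j^2 - j - 6) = (j - 2)*(j + 2)*(j + 4)*(j - 3)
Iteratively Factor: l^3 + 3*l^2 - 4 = (l + 2)*(l^2 + l - 2) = (l - 1)*(l + 2)*(l + 2)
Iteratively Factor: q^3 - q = (q - 1)*(q^2 + q) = q*(q - 1)*(q + 1)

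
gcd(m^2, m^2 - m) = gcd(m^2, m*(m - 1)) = m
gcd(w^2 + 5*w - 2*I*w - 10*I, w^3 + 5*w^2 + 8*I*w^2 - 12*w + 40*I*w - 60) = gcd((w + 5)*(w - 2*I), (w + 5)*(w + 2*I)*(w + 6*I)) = w + 5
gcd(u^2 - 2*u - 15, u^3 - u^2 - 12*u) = u + 3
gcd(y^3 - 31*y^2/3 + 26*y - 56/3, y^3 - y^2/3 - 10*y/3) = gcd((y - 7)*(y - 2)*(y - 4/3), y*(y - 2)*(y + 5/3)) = y - 2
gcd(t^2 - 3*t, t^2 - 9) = t - 3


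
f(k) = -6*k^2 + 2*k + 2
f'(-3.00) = 38.00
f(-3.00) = -58.00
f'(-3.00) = 38.00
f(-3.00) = -58.00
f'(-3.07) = 38.84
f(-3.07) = -60.69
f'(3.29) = -37.48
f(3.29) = -56.36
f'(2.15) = -23.80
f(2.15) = -21.44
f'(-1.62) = 21.44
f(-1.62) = -16.99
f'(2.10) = -23.20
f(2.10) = -20.26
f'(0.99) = -9.88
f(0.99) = -1.90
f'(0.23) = -0.76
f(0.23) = 2.14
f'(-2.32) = 29.84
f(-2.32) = -34.93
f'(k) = 2 - 12*k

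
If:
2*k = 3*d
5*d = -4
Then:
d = -4/5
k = -6/5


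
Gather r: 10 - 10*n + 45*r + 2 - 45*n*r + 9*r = -10*n + r*(54 - 45*n) + 12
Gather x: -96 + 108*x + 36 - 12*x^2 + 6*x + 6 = -12*x^2 + 114*x - 54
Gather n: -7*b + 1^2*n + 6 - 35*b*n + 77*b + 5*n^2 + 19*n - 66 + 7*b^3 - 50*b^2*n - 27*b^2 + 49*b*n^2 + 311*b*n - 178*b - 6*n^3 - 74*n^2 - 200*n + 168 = 7*b^3 - 27*b^2 - 108*b - 6*n^3 + n^2*(49*b - 69) + n*(-50*b^2 + 276*b - 180) + 108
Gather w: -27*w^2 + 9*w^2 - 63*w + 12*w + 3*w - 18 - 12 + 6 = -18*w^2 - 48*w - 24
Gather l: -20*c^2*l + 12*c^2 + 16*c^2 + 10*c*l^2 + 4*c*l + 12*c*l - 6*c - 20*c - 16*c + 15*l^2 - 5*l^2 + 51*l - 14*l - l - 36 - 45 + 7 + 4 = 28*c^2 - 42*c + l^2*(10*c + 10) + l*(-20*c^2 + 16*c + 36) - 70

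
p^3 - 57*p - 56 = (p - 8)*(p + 1)*(p + 7)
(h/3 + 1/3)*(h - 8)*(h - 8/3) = h^3/3 - 29*h^2/9 + 32*h/9 + 64/9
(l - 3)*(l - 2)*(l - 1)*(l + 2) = l^4 - 4*l^3 - l^2 + 16*l - 12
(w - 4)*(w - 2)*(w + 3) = w^3 - 3*w^2 - 10*w + 24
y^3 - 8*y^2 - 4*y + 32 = (y - 8)*(y - 2)*(y + 2)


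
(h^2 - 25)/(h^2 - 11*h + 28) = (h^2 - 25)/(h^2 - 11*h + 28)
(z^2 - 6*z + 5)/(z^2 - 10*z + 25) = (z - 1)/(z - 5)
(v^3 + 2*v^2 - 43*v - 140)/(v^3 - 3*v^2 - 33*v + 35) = (v + 4)/(v - 1)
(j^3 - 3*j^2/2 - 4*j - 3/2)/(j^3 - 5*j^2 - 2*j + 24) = (2*j^2 + 3*j + 1)/(2*(j^2 - 2*j - 8))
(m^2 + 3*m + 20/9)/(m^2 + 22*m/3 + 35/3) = (9*m^2 + 27*m + 20)/(3*(3*m^2 + 22*m + 35))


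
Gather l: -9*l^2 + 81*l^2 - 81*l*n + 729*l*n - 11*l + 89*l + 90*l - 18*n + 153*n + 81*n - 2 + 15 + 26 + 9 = 72*l^2 + l*(648*n + 168) + 216*n + 48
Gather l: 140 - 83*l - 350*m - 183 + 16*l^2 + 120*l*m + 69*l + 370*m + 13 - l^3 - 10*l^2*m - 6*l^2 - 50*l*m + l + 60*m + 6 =-l^3 + l^2*(10 - 10*m) + l*(70*m - 13) + 80*m - 24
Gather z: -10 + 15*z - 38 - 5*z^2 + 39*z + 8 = -5*z^2 + 54*z - 40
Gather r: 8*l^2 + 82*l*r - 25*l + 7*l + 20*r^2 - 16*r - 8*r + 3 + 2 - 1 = 8*l^2 - 18*l + 20*r^2 + r*(82*l - 24) + 4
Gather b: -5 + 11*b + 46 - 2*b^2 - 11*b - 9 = 32 - 2*b^2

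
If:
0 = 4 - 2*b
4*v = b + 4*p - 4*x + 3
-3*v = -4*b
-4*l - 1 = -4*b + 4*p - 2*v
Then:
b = 2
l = 5/3 - x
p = x + 17/12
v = 8/3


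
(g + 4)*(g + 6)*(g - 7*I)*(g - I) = g^4 + 10*g^3 - 8*I*g^3 + 17*g^2 - 80*I*g^2 - 70*g - 192*I*g - 168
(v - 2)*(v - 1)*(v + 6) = v^3 + 3*v^2 - 16*v + 12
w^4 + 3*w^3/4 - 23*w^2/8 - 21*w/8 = w*(w - 7/4)*(w + 1)*(w + 3/2)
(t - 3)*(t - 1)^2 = t^3 - 5*t^2 + 7*t - 3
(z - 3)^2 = z^2 - 6*z + 9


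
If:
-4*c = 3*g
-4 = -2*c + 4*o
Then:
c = 2*o + 2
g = -8*o/3 - 8/3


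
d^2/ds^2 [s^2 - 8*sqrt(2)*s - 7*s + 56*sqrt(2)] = 2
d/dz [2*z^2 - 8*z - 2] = 4*z - 8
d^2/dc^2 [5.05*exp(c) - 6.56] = 5.05*exp(c)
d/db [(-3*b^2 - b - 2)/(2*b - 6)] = (-3*b^2 + 18*b + 5)/(2*(b^2 - 6*b + 9))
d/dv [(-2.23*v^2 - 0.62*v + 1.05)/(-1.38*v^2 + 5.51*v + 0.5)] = (-13.1429*v^2 + 0.667999999999999*v - 6.0955)/(1.9044*v^4 - 15.2076*v^3 + 28.9801*v^2 + 5.51*v + 0.25)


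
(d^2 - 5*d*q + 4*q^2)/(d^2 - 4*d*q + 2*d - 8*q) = (d - q)/(d + 2)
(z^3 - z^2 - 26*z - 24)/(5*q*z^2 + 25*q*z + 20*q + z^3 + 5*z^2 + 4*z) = (z - 6)/(5*q + z)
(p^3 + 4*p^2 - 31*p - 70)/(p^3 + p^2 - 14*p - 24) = (p^2 + 2*p - 35)/(p^2 - p - 12)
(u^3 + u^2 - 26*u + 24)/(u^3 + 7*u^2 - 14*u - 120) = (u - 1)/(u + 5)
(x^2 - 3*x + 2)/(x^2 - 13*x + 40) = (x^2 - 3*x + 2)/(x^2 - 13*x + 40)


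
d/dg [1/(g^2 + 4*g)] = 2*(-g - 2)/(g^2*(g + 4)^2)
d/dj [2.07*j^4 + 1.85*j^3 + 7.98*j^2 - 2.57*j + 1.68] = 8.28*j^3 + 5.55*j^2 + 15.96*j - 2.57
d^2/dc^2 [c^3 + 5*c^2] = 6*c + 10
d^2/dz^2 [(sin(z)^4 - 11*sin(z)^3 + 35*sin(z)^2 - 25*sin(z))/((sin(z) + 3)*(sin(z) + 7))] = (-4*sin(z)^8 - 99*sin(z)^7 - 820*sin(z)^6 + 467*sin(z)^5 + 18270*sin(z)^4 + 19331*sin(z)^3 - 79968*sin(z)^2 - 14931*sin(z) + 41370)/((sin(z) + 3)^3*(sin(z) + 7)^3)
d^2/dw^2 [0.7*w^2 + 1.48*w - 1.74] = 1.40000000000000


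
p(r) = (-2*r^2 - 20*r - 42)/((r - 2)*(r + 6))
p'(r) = (-4*r - 20)/((r - 2)*(r + 6)) - (-2*r^2 - 20*r - 42)/((r - 2)*(r + 6)^2) - (-2*r^2 - 20*r - 42)/((r - 2)^2*(r + 6))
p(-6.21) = 2.94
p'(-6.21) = 17.17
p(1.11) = 10.53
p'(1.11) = 14.22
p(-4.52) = -0.78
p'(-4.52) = 0.61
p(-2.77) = 0.13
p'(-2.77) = 0.57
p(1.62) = 27.51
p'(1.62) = 77.92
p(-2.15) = 0.52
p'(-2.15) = 0.70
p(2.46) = -26.55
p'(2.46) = 53.18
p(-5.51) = -2.03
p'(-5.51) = 3.32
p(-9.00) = -0.73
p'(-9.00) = 0.18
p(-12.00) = -1.07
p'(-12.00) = 0.08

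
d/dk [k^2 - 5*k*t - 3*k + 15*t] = 2*k - 5*t - 3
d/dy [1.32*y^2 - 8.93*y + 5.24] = 2.64*y - 8.93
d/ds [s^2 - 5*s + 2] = 2*s - 5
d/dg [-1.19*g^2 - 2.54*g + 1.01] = -2.38*g - 2.54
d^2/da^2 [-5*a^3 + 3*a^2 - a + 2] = 6 - 30*a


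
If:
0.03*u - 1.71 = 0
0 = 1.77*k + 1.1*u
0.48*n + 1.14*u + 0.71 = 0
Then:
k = -35.42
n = -136.85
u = 57.00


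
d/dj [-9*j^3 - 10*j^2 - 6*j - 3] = -27*j^2 - 20*j - 6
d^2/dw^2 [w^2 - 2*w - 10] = 2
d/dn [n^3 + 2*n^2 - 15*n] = 3*n^2 + 4*n - 15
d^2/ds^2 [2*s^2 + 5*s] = 4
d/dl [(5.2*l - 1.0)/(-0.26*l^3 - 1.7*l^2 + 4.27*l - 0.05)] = (2.704*l^3 + 8.06*l^2 - 3.4*l + 4.01)/(0.0676*l^6 + 0.884*l^5 + 0.6696*l^4 - 14.492*l^3 + 18.4029*l^2 - 0.427*l + 0.0025)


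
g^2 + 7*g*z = g*(g + 7*z)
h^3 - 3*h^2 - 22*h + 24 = (h - 6)*(h - 1)*(h + 4)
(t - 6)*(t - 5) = t^2 - 11*t + 30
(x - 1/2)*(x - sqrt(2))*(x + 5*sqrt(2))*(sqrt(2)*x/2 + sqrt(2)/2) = sqrt(2)*x^4/2 + sqrt(2)*x^3/4 + 4*x^3 - 21*sqrt(2)*x^2/4 + 2*x^2 - 5*sqrt(2)*x/2 - 2*x + 5*sqrt(2)/2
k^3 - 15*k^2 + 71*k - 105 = (k - 7)*(k - 5)*(k - 3)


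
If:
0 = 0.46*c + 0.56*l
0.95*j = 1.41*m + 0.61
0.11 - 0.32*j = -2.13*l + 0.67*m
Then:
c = -0.654389187911604*m - 0.0545675272074859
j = 1.48421052631579*m + 0.642105263157895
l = 0.537533975784532*m + 0.0448233259204349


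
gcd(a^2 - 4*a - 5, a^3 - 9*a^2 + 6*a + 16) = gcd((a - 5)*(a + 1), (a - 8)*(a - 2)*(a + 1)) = a + 1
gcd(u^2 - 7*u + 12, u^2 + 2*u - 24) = u - 4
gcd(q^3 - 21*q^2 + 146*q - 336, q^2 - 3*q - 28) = q - 7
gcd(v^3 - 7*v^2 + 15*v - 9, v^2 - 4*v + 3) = v^2 - 4*v + 3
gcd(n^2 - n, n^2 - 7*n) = n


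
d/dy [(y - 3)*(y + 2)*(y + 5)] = 3*y^2 + 8*y - 11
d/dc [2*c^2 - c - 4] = 4*c - 1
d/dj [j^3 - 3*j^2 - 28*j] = 3*j^2 - 6*j - 28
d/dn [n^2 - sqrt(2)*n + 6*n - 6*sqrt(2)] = 2*n - sqrt(2) + 6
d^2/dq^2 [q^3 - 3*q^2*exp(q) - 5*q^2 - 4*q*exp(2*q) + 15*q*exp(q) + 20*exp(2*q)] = -3*q^2*exp(q) - 16*q*exp(2*q) + 3*q*exp(q) + 6*q + 64*exp(2*q) + 24*exp(q) - 10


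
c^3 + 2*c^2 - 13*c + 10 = (c - 2)*(c - 1)*(c + 5)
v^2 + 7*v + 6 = (v + 1)*(v + 6)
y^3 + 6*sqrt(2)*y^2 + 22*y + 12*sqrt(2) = (y + sqrt(2))*(y + 2*sqrt(2))*(y + 3*sqrt(2))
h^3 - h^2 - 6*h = h*(h - 3)*(h + 2)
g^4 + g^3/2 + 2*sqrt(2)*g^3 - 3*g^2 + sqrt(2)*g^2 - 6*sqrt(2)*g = g*(g - 3/2)*(g + 2)*(g + 2*sqrt(2))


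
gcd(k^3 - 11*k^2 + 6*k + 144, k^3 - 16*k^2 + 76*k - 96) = k^2 - 14*k + 48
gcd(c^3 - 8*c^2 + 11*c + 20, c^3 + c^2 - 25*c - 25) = c^2 - 4*c - 5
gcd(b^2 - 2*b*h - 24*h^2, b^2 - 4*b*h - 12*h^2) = b - 6*h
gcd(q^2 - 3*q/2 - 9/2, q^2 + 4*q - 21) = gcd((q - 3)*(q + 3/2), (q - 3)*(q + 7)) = q - 3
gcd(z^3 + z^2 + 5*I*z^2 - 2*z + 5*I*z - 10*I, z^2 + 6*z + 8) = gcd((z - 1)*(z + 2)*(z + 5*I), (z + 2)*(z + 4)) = z + 2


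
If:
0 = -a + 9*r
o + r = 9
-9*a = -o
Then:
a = 81/82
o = 729/82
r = 9/82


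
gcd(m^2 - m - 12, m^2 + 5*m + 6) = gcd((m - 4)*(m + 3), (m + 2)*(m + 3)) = m + 3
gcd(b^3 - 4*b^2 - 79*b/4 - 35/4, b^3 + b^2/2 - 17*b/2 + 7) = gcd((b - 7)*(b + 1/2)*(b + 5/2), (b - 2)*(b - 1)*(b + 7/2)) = 1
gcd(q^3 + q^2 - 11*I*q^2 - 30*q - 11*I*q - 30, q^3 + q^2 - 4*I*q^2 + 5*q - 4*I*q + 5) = q^2 + q*(1 - 5*I) - 5*I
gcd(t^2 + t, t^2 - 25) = 1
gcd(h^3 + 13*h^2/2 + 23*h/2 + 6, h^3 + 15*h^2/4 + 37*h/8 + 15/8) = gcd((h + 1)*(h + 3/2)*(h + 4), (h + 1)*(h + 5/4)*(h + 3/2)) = h^2 + 5*h/2 + 3/2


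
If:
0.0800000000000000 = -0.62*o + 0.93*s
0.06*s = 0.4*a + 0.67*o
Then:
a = 0.216129032258065 - 2.3625*s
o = 1.5*s - 0.129032258064516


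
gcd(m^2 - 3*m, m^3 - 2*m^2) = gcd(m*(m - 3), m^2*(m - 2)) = m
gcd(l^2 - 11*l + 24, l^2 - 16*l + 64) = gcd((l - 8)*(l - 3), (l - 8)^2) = l - 8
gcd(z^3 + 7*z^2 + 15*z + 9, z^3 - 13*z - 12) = z^2 + 4*z + 3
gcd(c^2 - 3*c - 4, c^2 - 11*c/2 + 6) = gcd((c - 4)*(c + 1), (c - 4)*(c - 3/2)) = c - 4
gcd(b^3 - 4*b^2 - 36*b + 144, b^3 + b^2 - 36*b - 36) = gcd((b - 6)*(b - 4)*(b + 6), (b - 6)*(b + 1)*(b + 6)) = b^2 - 36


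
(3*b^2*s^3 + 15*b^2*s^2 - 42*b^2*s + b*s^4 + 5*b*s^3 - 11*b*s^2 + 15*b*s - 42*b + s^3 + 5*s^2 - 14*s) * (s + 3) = 3*b^2*s^4 + 24*b^2*s^3 + 3*b^2*s^2 - 126*b^2*s + b*s^5 + 8*b*s^4 + 4*b*s^3 - 18*b*s^2 + 3*b*s - 126*b + s^4 + 8*s^3 + s^2 - 42*s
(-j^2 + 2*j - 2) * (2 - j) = j^3 - 4*j^2 + 6*j - 4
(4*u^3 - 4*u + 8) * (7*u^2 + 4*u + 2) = 28*u^5 + 16*u^4 - 20*u^3 + 40*u^2 + 24*u + 16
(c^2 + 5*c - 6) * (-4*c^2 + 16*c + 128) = -4*c^4 - 4*c^3 + 232*c^2 + 544*c - 768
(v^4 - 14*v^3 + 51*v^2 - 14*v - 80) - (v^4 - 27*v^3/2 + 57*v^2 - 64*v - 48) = -v^3/2 - 6*v^2 + 50*v - 32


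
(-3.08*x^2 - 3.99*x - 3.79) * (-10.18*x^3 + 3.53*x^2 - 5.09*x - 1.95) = 31.3544*x^5 + 29.7458*x^4 + 40.1747*x^3 + 12.9364*x^2 + 27.0716*x + 7.3905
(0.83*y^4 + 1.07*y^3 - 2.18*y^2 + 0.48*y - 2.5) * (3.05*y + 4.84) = 2.5315*y^5 + 7.2807*y^4 - 1.4702*y^3 - 9.0872*y^2 - 5.3018*y - 12.1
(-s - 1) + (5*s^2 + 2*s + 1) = 5*s^2 + s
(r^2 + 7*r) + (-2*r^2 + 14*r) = -r^2 + 21*r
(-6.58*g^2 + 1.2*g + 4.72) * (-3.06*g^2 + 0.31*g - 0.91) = 20.1348*g^4 - 5.7118*g^3 - 8.0834*g^2 + 0.3712*g - 4.2952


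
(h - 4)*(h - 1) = h^2 - 5*h + 4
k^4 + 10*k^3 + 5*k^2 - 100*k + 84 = (k - 2)*(k - 1)*(k + 6)*(k + 7)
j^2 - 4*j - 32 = (j - 8)*(j + 4)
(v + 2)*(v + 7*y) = v^2 + 7*v*y + 2*v + 14*y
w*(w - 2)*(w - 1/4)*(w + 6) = w^4 + 15*w^3/4 - 13*w^2 + 3*w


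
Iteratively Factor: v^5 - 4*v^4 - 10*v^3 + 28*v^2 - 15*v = (v - 1)*(v^4 - 3*v^3 - 13*v^2 + 15*v) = (v - 5)*(v - 1)*(v^3 + 2*v^2 - 3*v) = v*(v - 5)*(v - 1)*(v^2 + 2*v - 3) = v*(v - 5)*(v - 1)*(v + 3)*(v - 1)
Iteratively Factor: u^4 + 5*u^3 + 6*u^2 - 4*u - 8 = (u + 2)*(u^3 + 3*u^2 - 4) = (u + 2)^2*(u^2 + u - 2) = (u - 1)*(u + 2)^2*(u + 2)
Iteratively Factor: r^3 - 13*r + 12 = (r - 1)*(r^2 + r - 12) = (r - 1)*(r + 4)*(r - 3)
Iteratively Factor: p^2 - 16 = (p - 4)*(p + 4)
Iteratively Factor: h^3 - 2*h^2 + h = (h - 1)*(h^2 - h) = (h - 1)^2*(h)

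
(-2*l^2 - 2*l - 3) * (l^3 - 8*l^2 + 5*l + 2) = -2*l^5 + 14*l^4 + 3*l^3 + 10*l^2 - 19*l - 6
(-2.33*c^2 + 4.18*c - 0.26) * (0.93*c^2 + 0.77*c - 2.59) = -2.1669*c^4 + 2.0933*c^3 + 9.0115*c^2 - 11.0264*c + 0.6734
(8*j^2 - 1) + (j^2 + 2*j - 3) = 9*j^2 + 2*j - 4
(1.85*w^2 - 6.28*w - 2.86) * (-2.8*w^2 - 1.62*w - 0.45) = -5.18*w^4 + 14.587*w^3 + 17.3491*w^2 + 7.4592*w + 1.287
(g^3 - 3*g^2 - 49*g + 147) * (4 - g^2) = -g^5 + 3*g^4 + 53*g^3 - 159*g^2 - 196*g + 588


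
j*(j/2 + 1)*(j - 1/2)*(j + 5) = j^4/2 + 13*j^3/4 + 13*j^2/4 - 5*j/2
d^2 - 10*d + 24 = (d - 6)*(d - 4)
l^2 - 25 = (l - 5)*(l + 5)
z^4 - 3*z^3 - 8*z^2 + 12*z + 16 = (z - 4)*(z - 2)*(z + 1)*(z + 2)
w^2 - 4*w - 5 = (w - 5)*(w + 1)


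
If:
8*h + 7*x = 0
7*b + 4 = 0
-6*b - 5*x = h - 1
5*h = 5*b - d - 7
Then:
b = -4/7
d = -1192/231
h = -31/33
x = 248/231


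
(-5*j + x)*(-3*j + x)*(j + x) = 15*j^3 + 7*j^2*x - 7*j*x^2 + x^3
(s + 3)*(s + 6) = s^2 + 9*s + 18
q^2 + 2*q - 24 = (q - 4)*(q + 6)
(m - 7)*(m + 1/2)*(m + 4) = m^3 - 5*m^2/2 - 59*m/2 - 14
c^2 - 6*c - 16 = (c - 8)*(c + 2)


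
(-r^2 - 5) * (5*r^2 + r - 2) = -5*r^4 - r^3 - 23*r^2 - 5*r + 10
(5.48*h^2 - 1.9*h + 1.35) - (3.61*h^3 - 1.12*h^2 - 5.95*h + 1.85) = -3.61*h^3 + 6.6*h^2 + 4.05*h - 0.5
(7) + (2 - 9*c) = 9 - 9*c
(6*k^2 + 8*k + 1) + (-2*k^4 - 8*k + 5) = -2*k^4 + 6*k^2 + 6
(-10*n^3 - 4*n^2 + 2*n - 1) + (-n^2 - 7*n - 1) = -10*n^3 - 5*n^2 - 5*n - 2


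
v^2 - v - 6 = (v - 3)*(v + 2)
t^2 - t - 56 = (t - 8)*(t + 7)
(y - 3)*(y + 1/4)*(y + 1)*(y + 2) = y^4 + y^3/4 - 7*y^2 - 31*y/4 - 3/2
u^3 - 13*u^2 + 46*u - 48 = (u - 8)*(u - 3)*(u - 2)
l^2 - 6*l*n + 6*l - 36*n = (l + 6)*(l - 6*n)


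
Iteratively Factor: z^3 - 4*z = (z)*(z^2 - 4) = z*(z + 2)*(z - 2)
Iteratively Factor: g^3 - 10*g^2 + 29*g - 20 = (g - 1)*(g^2 - 9*g + 20) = (g - 4)*(g - 1)*(g - 5)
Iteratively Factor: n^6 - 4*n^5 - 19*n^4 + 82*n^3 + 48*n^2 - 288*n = (n - 3)*(n^5 - n^4 - 22*n^3 + 16*n^2 + 96*n) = (n - 3)^2*(n^4 + 2*n^3 - 16*n^2 - 32*n) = (n - 3)^2*(n + 4)*(n^3 - 2*n^2 - 8*n) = (n - 3)^2*(n + 2)*(n + 4)*(n^2 - 4*n) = (n - 4)*(n - 3)^2*(n + 2)*(n + 4)*(n)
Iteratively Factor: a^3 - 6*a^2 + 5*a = (a)*(a^2 - 6*a + 5) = a*(a - 5)*(a - 1)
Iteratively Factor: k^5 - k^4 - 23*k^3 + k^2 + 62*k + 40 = (k + 1)*(k^4 - 2*k^3 - 21*k^2 + 22*k + 40) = (k + 1)^2*(k^3 - 3*k^2 - 18*k + 40) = (k + 1)^2*(k + 4)*(k^2 - 7*k + 10) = (k - 5)*(k + 1)^2*(k + 4)*(k - 2)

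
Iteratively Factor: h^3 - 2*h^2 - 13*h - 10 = (h - 5)*(h^2 + 3*h + 2) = (h - 5)*(h + 2)*(h + 1)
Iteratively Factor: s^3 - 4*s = (s)*(s^2 - 4) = s*(s + 2)*(s - 2)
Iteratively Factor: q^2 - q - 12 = (q + 3)*(q - 4)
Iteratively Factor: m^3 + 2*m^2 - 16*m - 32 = (m - 4)*(m^2 + 6*m + 8) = (m - 4)*(m + 2)*(m + 4)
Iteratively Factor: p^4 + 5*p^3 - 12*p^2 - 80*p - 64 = (p - 4)*(p^3 + 9*p^2 + 24*p + 16) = (p - 4)*(p + 1)*(p^2 + 8*p + 16) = (p - 4)*(p + 1)*(p + 4)*(p + 4)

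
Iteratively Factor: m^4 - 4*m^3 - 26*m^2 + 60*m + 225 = (m + 3)*(m^3 - 7*m^2 - 5*m + 75) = (m - 5)*(m + 3)*(m^2 - 2*m - 15) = (m - 5)^2*(m + 3)*(m + 3)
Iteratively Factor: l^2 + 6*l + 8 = (l + 4)*(l + 2)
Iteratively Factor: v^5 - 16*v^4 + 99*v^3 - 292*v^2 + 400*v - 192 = (v - 4)*(v^4 - 12*v^3 + 51*v^2 - 88*v + 48) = (v - 4)^2*(v^3 - 8*v^2 + 19*v - 12) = (v - 4)^3*(v^2 - 4*v + 3) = (v - 4)^3*(v - 3)*(v - 1)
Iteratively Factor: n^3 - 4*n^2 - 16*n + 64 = (n + 4)*(n^2 - 8*n + 16) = (n - 4)*(n + 4)*(n - 4)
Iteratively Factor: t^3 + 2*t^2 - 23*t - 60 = (t + 4)*(t^2 - 2*t - 15) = (t - 5)*(t + 4)*(t + 3)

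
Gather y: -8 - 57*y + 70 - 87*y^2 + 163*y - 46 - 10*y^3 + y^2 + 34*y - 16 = -10*y^3 - 86*y^2 + 140*y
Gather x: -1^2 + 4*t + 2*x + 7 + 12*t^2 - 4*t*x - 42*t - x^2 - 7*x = 12*t^2 - 38*t - x^2 + x*(-4*t - 5) + 6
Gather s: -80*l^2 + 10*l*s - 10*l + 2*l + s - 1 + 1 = -80*l^2 - 8*l + s*(10*l + 1)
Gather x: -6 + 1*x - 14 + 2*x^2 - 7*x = 2*x^2 - 6*x - 20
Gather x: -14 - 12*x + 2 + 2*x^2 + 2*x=2*x^2 - 10*x - 12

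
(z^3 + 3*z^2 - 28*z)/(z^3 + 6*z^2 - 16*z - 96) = z*(z + 7)/(z^2 + 10*z + 24)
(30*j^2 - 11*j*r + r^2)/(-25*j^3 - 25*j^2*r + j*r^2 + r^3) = (-6*j + r)/(5*j^2 + 6*j*r + r^2)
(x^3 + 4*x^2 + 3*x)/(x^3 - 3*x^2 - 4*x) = (x + 3)/(x - 4)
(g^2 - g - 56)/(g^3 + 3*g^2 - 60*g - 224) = 1/(g + 4)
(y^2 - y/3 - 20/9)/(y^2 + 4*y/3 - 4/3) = (9*y^2 - 3*y - 20)/(3*(3*y^2 + 4*y - 4))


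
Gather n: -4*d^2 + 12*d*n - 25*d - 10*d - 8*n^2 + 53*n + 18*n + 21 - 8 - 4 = -4*d^2 - 35*d - 8*n^2 + n*(12*d + 71) + 9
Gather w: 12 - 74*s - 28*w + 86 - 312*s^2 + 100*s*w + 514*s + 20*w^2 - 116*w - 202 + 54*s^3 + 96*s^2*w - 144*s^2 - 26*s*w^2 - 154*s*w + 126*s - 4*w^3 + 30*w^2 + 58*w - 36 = 54*s^3 - 456*s^2 + 566*s - 4*w^3 + w^2*(50 - 26*s) + w*(96*s^2 - 54*s - 86) - 140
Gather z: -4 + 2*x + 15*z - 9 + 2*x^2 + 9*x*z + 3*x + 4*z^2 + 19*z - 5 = 2*x^2 + 5*x + 4*z^2 + z*(9*x + 34) - 18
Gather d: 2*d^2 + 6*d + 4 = 2*d^2 + 6*d + 4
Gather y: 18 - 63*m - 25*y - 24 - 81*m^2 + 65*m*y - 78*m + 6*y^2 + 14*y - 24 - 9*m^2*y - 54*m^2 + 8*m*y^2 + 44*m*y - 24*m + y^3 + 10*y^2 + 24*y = -135*m^2 - 165*m + y^3 + y^2*(8*m + 16) + y*(-9*m^2 + 109*m + 13) - 30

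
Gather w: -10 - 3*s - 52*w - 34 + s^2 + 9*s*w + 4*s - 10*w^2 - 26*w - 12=s^2 + s - 10*w^2 + w*(9*s - 78) - 56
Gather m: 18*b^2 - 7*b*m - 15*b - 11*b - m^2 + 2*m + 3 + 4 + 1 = 18*b^2 - 26*b - m^2 + m*(2 - 7*b) + 8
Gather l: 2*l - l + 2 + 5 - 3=l + 4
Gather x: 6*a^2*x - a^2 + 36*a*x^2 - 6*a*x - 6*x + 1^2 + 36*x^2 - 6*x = -a^2 + x^2*(36*a + 36) + x*(6*a^2 - 6*a - 12) + 1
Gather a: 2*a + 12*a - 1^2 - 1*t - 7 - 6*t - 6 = 14*a - 7*t - 14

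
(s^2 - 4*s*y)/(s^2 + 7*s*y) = (s - 4*y)/(s + 7*y)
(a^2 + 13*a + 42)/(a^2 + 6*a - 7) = (a + 6)/(a - 1)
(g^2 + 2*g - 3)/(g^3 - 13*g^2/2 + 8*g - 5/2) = 2*(g + 3)/(2*g^2 - 11*g + 5)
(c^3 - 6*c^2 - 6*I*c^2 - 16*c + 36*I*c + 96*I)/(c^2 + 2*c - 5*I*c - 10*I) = (c^2 + c*(-8 - 6*I) + 48*I)/(c - 5*I)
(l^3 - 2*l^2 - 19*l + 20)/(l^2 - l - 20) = l - 1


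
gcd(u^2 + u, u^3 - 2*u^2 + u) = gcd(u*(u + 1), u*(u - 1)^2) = u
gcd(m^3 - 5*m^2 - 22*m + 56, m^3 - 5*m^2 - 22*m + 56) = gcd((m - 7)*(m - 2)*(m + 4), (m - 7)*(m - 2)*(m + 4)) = m^3 - 5*m^2 - 22*m + 56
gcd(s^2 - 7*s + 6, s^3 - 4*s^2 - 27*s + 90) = s - 6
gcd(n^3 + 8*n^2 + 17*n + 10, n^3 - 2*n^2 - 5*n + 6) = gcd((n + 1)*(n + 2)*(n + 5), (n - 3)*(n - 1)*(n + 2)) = n + 2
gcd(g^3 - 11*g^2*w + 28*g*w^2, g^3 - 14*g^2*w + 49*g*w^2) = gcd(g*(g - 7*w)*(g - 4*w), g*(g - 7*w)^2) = -g^2 + 7*g*w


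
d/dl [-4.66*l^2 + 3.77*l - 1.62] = 3.77 - 9.32*l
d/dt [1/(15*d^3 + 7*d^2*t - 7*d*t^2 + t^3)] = (-7*d^2 + 14*d*t - 3*t^2)/(15*d^3 + 7*d^2*t - 7*d*t^2 + t^3)^2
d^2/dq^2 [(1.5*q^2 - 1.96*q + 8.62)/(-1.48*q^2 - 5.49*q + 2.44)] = (32.961968*q^3 - 145.788288*q^2 - 377.767632*q - 547.22246)/(3.241792*q^6 + 36.075888*q^5 + 117.788316*q^4 + 46.516221*q^3 - 194.191548*q^2 + 98.055792*q - 14.526784)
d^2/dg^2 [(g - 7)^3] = 6*g - 42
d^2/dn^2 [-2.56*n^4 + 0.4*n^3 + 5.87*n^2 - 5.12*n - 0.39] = -30.72*n^2 + 2.4*n + 11.74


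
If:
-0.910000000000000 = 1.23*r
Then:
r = -0.74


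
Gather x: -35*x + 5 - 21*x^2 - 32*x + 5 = -21*x^2 - 67*x + 10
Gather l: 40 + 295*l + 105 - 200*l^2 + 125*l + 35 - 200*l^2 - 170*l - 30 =-400*l^2 + 250*l + 150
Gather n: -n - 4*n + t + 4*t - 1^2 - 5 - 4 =-5*n + 5*t - 10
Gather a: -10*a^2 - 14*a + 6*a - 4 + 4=-10*a^2 - 8*a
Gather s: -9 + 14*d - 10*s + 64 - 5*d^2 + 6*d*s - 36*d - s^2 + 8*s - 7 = -5*d^2 - 22*d - s^2 + s*(6*d - 2) + 48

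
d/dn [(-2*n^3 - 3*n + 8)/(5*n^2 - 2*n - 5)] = (-10*n^4 + 8*n^3 + 45*n^2 - 80*n + 31)/(25*n^4 - 20*n^3 - 46*n^2 + 20*n + 25)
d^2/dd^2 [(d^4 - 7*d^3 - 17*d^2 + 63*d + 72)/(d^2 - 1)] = 2*(d^3 - 3*d^2 + 3*d + 55)/(d^3 - 3*d^2 + 3*d - 1)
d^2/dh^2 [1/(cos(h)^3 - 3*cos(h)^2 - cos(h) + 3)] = ((3 - cos(h))*(-cos(h) - 24*cos(2*h) + 9*cos(3*h))/4 + 2*(-3*cos(h)^2 + 6*cos(h) + 1)^2)/((3 - cos(h))^3*sin(h)^4)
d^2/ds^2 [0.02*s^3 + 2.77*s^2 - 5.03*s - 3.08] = 0.12*s + 5.54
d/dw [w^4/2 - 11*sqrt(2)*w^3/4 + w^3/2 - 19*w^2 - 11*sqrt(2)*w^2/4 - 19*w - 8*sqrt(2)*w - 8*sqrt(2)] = 2*w^3 - 33*sqrt(2)*w^2/4 + 3*w^2/2 - 38*w - 11*sqrt(2)*w/2 - 19 - 8*sqrt(2)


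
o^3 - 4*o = o*(o - 2)*(o + 2)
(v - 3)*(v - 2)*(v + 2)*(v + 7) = v^4 + 4*v^3 - 25*v^2 - 16*v + 84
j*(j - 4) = j^2 - 4*j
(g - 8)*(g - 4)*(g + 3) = g^3 - 9*g^2 - 4*g + 96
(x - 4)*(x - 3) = x^2 - 7*x + 12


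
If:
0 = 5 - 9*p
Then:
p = 5/9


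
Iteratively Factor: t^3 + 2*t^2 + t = (t)*(t^2 + 2*t + 1) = t*(t + 1)*(t + 1)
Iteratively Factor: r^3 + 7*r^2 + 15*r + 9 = (r + 3)*(r^2 + 4*r + 3) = (r + 3)^2*(r + 1)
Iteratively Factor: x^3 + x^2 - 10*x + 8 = (x - 2)*(x^2 + 3*x - 4) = (x - 2)*(x - 1)*(x + 4)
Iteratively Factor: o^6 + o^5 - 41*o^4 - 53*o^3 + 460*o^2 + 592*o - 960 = (o - 5)*(o^5 + 6*o^4 - 11*o^3 - 108*o^2 - 80*o + 192) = (o - 5)*(o - 4)*(o^4 + 10*o^3 + 29*o^2 + 8*o - 48) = (o - 5)*(o - 4)*(o + 3)*(o^3 + 7*o^2 + 8*o - 16) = (o - 5)*(o - 4)*(o - 1)*(o + 3)*(o^2 + 8*o + 16) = (o - 5)*(o - 4)*(o - 1)*(o + 3)*(o + 4)*(o + 4)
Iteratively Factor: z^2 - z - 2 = (z + 1)*(z - 2)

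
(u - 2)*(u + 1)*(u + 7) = u^3 + 6*u^2 - 9*u - 14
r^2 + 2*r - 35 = (r - 5)*(r + 7)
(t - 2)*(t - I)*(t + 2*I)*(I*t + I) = I*t^4 - t^3 - I*t^3 + t^2 + 2*t - 2*I*t - 4*I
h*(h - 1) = h^2 - h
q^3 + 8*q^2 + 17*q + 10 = (q + 1)*(q + 2)*(q + 5)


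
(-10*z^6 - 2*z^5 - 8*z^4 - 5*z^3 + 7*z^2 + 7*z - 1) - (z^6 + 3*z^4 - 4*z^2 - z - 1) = -11*z^6 - 2*z^5 - 11*z^4 - 5*z^3 + 11*z^2 + 8*z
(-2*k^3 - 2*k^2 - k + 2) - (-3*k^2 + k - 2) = -2*k^3 + k^2 - 2*k + 4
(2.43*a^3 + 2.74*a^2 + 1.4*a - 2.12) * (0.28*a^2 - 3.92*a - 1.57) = 0.6804*a^5 - 8.7584*a^4 - 14.1639*a^3 - 10.3834*a^2 + 6.1124*a + 3.3284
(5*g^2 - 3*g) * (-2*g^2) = -10*g^4 + 6*g^3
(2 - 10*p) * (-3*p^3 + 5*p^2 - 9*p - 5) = 30*p^4 - 56*p^3 + 100*p^2 + 32*p - 10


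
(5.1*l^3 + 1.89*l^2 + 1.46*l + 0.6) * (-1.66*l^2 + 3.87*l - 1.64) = -8.466*l^5 + 16.5996*l^4 - 3.4733*l^3 + 1.5546*l^2 - 0.0723999999999996*l - 0.984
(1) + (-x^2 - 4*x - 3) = -x^2 - 4*x - 2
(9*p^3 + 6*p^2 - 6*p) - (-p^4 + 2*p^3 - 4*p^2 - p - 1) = p^4 + 7*p^3 + 10*p^2 - 5*p + 1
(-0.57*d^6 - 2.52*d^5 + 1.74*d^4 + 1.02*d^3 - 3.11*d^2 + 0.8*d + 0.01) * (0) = 0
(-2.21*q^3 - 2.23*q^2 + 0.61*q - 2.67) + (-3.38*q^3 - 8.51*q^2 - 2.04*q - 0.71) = -5.59*q^3 - 10.74*q^2 - 1.43*q - 3.38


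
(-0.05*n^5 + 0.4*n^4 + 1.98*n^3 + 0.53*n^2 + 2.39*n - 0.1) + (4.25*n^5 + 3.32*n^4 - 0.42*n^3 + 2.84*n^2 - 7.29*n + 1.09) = 4.2*n^5 + 3.72*n^4 + 1.56*n^3 + 3.37*n^2 - 4.9*n + 0.99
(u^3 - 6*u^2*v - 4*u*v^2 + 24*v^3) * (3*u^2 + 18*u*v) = 3*u^5 - 120*u^3*v^2 + 432*u*v^4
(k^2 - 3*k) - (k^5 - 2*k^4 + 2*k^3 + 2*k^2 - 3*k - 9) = -k^5 + 2*k^4 - 2*k^3 - k^2 + 9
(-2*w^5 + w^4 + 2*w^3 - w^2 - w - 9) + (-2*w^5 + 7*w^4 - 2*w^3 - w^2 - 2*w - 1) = -4*w^5 + 8*w^4 - 2*w^2 - 3*w - 10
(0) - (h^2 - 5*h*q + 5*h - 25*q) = -h^2 + 5*h*q - 5*h + 25*q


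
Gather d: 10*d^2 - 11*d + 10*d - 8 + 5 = 10*d^2 - d - 3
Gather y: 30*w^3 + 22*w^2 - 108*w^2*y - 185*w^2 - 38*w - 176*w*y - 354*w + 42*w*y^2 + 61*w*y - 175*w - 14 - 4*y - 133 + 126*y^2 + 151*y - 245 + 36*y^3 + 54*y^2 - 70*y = 30*w^3 - 163*w^2 - 567*w + 36*y^3 + y^2*(42*w + 180) + y*(-108*w^2 - 115*w + 77) - 392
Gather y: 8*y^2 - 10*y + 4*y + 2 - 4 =8*y^2 - 6*y - 2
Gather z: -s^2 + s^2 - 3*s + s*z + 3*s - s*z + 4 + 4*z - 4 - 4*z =0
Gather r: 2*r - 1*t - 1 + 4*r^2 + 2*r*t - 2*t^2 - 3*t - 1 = 4*r^2 + r*(2*t + 2) - 2*t^2 - 4*t - 2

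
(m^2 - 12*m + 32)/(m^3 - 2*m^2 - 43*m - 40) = (m - 4)/(m^2 + 6*m + 5)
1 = 1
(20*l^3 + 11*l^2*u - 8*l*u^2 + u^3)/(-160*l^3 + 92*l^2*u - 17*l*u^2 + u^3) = (l + u)/(-8*l + u)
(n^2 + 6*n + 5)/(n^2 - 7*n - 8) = (n + 5)/(n - 8)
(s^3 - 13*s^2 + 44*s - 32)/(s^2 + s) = (s^3 - 13*s^2 + 44*s - 32)/(s*(s + 1))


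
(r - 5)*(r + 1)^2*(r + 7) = r^4 + 4*r^3 - 30*r^2 - 68*r - 35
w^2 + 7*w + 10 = (w + 2)*(w + 5)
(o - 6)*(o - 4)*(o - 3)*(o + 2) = o^4 - 11*o^3 + 28*o^2 + 36*o - 144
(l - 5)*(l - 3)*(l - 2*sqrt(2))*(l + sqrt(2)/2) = l^4 - 8*l^3 - 3*sqrt(2)*l^3/2 + 13*l^2 + 12*sqrt(2)*l^2 - 45*sqrt(2)*l/2 + 16*l - 30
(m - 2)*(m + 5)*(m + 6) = m^3 + 9*m^2 + 8*m - 60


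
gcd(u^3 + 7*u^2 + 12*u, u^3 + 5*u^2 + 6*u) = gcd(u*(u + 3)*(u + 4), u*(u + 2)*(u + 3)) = u^2 + 3*u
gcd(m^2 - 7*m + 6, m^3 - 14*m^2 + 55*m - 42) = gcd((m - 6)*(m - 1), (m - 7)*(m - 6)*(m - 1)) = m^2 - 7*m + 6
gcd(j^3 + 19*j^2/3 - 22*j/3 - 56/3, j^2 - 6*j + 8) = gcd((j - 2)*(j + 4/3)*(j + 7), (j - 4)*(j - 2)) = j - 2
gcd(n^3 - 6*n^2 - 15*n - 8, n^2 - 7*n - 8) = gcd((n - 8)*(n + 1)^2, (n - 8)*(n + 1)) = n^2 - 7*n - 8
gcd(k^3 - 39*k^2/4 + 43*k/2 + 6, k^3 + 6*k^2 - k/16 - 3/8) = k + 1/4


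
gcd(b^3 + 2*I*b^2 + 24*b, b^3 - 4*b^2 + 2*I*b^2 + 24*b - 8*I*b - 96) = b^2 + 2*I*b + 24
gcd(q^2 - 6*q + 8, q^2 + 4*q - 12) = q - 2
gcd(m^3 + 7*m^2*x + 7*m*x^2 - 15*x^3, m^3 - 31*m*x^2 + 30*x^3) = -m + x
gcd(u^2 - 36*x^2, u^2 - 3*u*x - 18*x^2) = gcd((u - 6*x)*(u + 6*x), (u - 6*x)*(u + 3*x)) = -u + 6*x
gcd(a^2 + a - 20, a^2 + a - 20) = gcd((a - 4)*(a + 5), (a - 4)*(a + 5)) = a^2 + a - 20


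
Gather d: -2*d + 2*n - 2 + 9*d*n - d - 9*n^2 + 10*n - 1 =d*(9*n - 3) - 9*n^2 + 12*n - 3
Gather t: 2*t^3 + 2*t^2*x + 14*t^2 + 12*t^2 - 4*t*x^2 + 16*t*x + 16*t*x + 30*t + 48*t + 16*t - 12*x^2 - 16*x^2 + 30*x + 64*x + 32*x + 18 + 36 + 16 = 2*t^3 + t^2*(2*x + 26) + t*(-4*x^2 + 32*x + 94) - 28*x^2 + 126*x + 70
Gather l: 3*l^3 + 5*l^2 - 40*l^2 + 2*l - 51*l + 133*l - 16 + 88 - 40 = 3*l^3 - 35*l^2 + 84*l + 32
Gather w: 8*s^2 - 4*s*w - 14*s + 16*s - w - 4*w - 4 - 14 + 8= 8*s^2 + 2*s + w*(-4*s - 5) - 10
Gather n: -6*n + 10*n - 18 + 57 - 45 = 4*n - 6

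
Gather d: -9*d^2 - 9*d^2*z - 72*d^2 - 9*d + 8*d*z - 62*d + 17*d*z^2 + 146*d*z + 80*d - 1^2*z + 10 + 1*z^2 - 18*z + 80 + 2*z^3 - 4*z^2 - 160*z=d^2*(-9*z - 81) + d*(17*z^2 + 154*z + 9) + 2*z^3 - 3*z^2 - 179*z + 90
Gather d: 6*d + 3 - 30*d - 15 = -24*d - 12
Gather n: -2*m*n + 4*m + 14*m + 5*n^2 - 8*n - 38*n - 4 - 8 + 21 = 18*m + 5*n^2 + n*(-2*m - 46) + 9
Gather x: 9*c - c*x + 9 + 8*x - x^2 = 9*c - x^2 + x*(8 - c) + 9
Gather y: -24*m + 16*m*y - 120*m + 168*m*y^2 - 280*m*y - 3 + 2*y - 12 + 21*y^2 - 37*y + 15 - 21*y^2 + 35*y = 168*m*y^2 - 264*m*y - 144*m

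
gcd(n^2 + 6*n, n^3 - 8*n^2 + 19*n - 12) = 1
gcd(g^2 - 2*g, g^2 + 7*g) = g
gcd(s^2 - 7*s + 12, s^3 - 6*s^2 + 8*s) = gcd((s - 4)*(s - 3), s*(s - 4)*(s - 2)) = s - 4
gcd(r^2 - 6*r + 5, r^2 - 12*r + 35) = r - 5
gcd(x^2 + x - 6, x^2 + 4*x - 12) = x - 2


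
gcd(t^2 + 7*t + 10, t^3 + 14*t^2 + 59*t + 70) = t^2 + 7*t + 10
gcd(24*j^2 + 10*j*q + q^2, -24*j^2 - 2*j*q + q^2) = 4*j + q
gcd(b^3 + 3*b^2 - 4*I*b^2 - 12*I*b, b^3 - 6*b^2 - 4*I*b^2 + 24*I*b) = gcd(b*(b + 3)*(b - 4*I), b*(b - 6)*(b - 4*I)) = b^2 - 4*I*b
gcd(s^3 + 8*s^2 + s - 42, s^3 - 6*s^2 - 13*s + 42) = s^2 + s - 6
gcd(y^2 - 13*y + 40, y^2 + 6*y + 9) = 1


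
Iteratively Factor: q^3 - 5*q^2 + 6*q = (q - 2)*(q^2 - 3*q) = q*(q - 2)*(q - 3)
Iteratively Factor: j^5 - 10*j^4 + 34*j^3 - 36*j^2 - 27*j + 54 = (j - 3)*(j^4 - 7*j^3 + 13*j^2 + 3*j - 18) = (j - 3)*(j - 2)*(j^3 - 5*j^2 + 3*j + 9) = (j - 3)*(j - 2)*(j + 1)*(j^2 - 6*j + 9) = (j - 3)^2*(j - 2)*(j + 1)*(j - 3)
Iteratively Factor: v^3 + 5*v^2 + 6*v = (v + 2)*(v^2 + 3*v) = v*(v + 2)*(v + 3)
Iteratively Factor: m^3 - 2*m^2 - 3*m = (m + 1)*(m^2 - 3*m) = (m - 3)*(m + 1)*(m)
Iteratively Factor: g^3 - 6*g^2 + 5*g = (g)*(g^2 - 6*g + 5) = g*(g - 1)*(g - 5)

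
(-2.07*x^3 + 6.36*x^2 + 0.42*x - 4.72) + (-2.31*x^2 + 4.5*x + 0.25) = -2.07*x^3 + 4.05*x^2 + 4.92*x - 4.47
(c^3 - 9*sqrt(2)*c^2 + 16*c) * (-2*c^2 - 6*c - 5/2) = -2*c^5 - 6*c^4 + 18*sqrt(2)*c^4 - 69*c^3/2 + 54*sqrt(2)*c^3 - 96*c^2 + 45*sqrt(2)*c^2/2 - 40*c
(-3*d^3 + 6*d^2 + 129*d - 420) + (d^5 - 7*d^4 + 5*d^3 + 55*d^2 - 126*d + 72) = d^5 - 7*d^4 + 2*d^3 + 61*d^2 + 3*d - 348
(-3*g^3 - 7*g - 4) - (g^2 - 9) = -3*g^3 - g^2 - 7*g + 5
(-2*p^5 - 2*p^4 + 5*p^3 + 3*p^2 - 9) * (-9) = 18*p^5 + 18*p^4 - 45*p^3 - 27*p^2 + 81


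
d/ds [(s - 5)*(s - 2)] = 2*s - 7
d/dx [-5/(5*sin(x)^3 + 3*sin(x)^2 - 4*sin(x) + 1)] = 5*(15*sin(x)^2 + 6*sin(x) - 4)*cos(x)/(5*sin(x)^3 + 3*sin(x)^2 - 4*sin(x) + 1)^2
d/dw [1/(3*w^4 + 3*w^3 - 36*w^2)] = (-4*w^2/3 - w + 8)/(w^3*(w^2 + w - 12)^2)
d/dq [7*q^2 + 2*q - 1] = 14*q + 2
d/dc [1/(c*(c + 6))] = 2*(-c - 3)/(c^2*(c^2 + 12*c + 36))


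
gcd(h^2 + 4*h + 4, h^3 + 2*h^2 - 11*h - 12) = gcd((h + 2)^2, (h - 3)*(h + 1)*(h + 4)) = 1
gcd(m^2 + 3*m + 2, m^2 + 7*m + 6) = m + 1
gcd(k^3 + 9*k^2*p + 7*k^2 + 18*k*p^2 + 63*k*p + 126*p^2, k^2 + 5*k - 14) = k + 7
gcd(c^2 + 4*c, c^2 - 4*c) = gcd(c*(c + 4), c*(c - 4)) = c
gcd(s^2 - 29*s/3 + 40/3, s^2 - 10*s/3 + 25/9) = s - 5/3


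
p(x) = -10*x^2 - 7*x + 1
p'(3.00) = -67.00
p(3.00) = -110.00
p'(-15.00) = 293.00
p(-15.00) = -2144.00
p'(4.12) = -89.40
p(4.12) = -197.58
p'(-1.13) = 15.60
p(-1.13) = -3.86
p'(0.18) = -10.60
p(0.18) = -0.58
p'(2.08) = -48.60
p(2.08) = -56.82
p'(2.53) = -57.60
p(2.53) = -80.72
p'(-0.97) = 12.40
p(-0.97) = -1.62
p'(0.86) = -24.20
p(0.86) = -12.42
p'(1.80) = -43.00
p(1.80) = -44.00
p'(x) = -20*x - 7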